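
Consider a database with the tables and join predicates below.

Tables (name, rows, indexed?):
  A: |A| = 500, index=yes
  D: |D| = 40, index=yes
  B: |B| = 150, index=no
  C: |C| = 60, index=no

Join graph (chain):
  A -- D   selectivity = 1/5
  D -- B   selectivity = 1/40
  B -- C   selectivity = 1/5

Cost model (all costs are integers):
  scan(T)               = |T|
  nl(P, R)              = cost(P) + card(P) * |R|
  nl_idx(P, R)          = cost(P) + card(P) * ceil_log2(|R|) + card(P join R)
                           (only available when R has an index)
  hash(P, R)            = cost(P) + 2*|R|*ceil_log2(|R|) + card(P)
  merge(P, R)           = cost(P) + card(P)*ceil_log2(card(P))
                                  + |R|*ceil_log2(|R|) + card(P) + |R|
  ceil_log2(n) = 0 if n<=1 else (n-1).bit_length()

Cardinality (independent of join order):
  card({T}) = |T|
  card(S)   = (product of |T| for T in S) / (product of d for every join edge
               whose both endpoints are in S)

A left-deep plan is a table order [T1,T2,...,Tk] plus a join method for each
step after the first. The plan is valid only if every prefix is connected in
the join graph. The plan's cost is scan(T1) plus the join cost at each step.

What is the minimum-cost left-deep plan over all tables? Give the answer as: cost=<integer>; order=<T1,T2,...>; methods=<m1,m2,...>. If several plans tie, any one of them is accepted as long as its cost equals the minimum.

Selinger DP (subsets sized 1..n):
  {A}: scan cost=500, card=500
  {D}: scan cost=40, card=40
  {B}: scan cost=150, card=150
  {C}: scan cost=60, card=60
  {AD}: card=4000; try (D,hash)→1480, (A,nl_idx)→4400, (A,merge)→5320, (D,merge)→5780, (D,nl_idx)→7500, (A,hash)→9080 …(+2); best=1480 via (D,hash)
  {BD}: card=150; try (D,hash)→780, (D,nl_idx)→1200, (B,merge)→1670, (D,merge)→1780, (B,hash)→2480, (B,nl)→6040 …(+1); best=780 via (D,hash)
  {BC}: card=1800; try (C,hash)→1020, (B,merge)→1830, (C,merge)→1920, (B,hash)→2520, (B,nl)→9060, (C,nl)→9150; best=1020 via (C,hash)
  {ABD}: card=15000; try (A,merge)→7130, (B,hash)→7880, (A,hash)→9930, (A,nl_idx)→17130, (B,merge)→54830, (A,nl)→75780 …(+1); best=7130 via (A,merge)
  {BCD}: card=1800; try (C,hash)→1650, (C,merge)→2550, (D,hash)→3300, (C,nl)→9780, (D,nl_idx)→13620, (D,merge)→22900 …(+1); best=1650 via (C,hash)
  {ABCD}: card=180000; try (A,hash)→12450, (C,hash)→22850, (A,merge)→28250, (A,nl_idx)→197850, (C,merge)→232550, (A,nl)→901650 …(+1); best=12450 via (A,hash)

cost=12450; order=B,D,C,A; methods=hash,hash,hash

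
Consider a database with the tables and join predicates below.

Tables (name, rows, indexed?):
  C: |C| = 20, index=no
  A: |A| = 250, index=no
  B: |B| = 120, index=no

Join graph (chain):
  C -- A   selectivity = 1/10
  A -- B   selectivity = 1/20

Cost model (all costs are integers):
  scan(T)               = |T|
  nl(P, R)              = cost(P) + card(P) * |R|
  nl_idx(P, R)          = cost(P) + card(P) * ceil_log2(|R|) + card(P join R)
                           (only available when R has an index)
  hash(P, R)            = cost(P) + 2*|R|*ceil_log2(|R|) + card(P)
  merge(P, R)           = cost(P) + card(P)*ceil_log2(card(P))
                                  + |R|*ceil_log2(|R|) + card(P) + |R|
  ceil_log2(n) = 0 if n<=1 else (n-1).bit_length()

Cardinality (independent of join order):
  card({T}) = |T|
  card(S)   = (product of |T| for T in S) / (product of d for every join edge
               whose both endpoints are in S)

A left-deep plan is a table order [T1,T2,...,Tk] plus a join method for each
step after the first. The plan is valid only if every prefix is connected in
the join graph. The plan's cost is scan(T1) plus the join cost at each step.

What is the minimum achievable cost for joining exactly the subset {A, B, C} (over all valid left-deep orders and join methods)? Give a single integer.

2880

Selinger DP over subsets of {A,B,C}:
  {C}: scan cost=20, card=20
  {A}: scan cost=250, card=250
  {B}: scan cost=120, card=120
  {AC}: card=500; try (C,hash)→700, (A,merge)→2390, (C,merge)→2620, (A,hash)→4040, (A,nl)→5020, (C,nl)→5250; best=700 via (C,hash)
  {AB}: card=1500; try (B,hash)→2180, (A,merge)→3330, (B,merge)→3460, (A,hash)→4240, (A,nl)→30120, (B,nl)→30250; best=2180 via (B,hash)
  {ABC}: card=3000; try (B,hash)→2880, (C,hash)→3880, (B,merge)→6660, (C,merge)→20300, (C,nl)→32180, (B,nl)→60700; best=2880 via (B,hash)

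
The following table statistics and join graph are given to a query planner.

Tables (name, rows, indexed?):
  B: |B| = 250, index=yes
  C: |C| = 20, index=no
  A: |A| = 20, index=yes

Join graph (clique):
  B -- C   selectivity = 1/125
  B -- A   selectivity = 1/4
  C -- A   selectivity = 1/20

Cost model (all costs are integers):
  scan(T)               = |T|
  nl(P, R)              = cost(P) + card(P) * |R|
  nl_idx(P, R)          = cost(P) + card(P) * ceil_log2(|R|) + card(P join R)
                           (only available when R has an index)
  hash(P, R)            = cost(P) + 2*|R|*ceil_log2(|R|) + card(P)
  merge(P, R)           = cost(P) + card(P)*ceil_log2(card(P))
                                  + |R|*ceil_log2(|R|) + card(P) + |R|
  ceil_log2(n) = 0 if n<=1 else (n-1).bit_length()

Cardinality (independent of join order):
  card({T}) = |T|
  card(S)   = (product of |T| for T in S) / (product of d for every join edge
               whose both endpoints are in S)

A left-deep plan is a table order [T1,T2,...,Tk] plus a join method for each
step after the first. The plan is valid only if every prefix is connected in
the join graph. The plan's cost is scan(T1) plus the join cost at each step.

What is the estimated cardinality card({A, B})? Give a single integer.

1250

Tables in S: A(20), B(250)
Edges inside S: B-A(d=4)
numerator = 20 * 250 = 5000
denominator = 4 = 4
card(S) = 5000 / 4 = 1250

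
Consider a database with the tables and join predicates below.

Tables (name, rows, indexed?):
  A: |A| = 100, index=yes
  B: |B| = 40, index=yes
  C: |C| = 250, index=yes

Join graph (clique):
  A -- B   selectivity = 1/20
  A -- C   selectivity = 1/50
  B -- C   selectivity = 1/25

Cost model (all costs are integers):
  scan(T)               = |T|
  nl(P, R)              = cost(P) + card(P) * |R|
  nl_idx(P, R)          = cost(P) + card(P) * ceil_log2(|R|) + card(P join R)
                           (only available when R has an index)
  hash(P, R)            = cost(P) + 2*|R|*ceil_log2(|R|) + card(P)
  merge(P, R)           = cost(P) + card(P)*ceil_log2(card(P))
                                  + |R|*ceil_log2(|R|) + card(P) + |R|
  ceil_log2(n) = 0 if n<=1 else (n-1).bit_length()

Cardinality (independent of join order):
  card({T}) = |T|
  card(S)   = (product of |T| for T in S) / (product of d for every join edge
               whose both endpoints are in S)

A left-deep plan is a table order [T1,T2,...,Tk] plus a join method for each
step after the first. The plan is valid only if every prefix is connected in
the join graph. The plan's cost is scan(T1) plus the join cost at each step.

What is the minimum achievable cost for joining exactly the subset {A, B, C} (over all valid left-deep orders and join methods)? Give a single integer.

Selinger DP over subsets of {A,B,C}:
  {A}: scan cost=100, card=100
  {B}: scan cost=40, card=40
  {C}: scan cost=250, card=250
  {AB}: card=200; try (A,nl_idx)→520, (B,hash)→680, (B,nl_idx)→900, (A,merge)→1120, (B,merge)→1180, (A,hash)→1480 …(+2); best=520 via (A,nl_idx)
  {AC}: card=500; try (C,nl_idx)→1400, (A,hash)→1900, (A,nl_idx)→2500, (C,merge)→3150, (A,merge)→3300, (C,hash)→4200 …(+2); best=1400 via (C,nl_idx)
  {BC}: card=400; try (C,nl_idx)→760, (B,hash)→980, (B,nl_idx)→2150, (C,merge)→2570, (B,merge)→2780, (C,hash)→4080 …(+2); best=760 via (C,nl_idx)
  {ABC}: card=40; try (C,nl_idx)→2160, (B,hash)→2380, (A,hash)→2560, (A,nl_idx)→3600, (B,nl_idx)→4440, (C,merge)→4570 …(+6); best=2160 via (C,nl_idx)

2160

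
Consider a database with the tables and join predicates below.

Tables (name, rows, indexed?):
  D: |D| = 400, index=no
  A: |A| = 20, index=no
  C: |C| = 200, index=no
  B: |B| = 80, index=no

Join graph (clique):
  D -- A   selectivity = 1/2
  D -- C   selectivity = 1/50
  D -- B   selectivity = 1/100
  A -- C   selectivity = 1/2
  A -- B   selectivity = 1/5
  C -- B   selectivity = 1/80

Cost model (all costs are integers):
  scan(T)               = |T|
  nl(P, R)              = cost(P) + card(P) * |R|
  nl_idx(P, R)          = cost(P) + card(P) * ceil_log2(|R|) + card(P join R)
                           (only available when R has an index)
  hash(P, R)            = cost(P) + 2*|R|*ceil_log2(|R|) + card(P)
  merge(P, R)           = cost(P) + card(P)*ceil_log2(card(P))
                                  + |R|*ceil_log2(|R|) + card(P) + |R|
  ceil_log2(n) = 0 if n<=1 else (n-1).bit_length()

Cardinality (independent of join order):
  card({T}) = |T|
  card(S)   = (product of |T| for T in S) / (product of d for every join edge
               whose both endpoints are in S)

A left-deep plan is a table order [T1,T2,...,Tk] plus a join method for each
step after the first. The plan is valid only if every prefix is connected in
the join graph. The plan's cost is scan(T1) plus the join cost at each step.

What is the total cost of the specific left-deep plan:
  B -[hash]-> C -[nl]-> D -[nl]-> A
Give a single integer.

step 1: scan B: cost=80, card=80
step 2: join C via hash
    card(P join C) = 80*200/(80) = 200
    cost = 80 + 2*200*8 + 80 = 3360
step 3: join D via nl
    card(P join D) = 200*400/(50*100) = 16
    cost = 3360 + 200*400 = 83360
step 4: join A via nl
    card(P join A) = 16*20/(2*2*5) = 16
    cost = 83360 + 16*20 = 83680

83680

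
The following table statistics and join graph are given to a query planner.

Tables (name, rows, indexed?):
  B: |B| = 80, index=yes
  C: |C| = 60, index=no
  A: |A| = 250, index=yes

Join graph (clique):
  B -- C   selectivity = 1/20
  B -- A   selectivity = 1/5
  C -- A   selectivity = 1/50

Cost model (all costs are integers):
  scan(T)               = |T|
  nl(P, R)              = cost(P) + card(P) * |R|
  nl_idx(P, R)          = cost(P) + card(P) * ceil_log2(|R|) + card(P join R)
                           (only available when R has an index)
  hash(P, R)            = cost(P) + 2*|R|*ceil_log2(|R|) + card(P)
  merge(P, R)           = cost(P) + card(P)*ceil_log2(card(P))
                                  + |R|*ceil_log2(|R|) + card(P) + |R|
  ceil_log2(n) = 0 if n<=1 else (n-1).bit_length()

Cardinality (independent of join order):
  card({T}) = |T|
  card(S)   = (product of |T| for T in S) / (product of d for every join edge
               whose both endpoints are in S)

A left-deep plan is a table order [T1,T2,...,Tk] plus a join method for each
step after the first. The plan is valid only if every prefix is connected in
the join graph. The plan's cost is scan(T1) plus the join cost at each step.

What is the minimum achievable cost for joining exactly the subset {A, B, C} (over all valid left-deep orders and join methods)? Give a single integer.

Selinger DP over subsets of {A,B,C}:
  {B}: scan cost=80, card=80
  {C}: scan cost=60, card=60
  {A}: scan cost=250, card=250
  {BC}: card=240; try (B,nl_idx)→720, (C,hash)→880, (B,merge)→1120, (C,merge)→1140, (B,hash)→1240, (B,nl)→4860 …(+1); best=720 via (B,nl_idx)
  {AB}: card=4000; try (B,hash)→1620, (A,merge)→2970, (B,merge)→3140, (A,hash)→4160, (A,nl_idx)→4720, (B,nl_idx)→6000 …(+2); best=1620 via (B,hash)
  {AC}: card=300; try (A,nl_idx)→840, (C,hash)→1220, (A,merge)→2730, (C,merge)→2920, (A,hash)→4120, (A,nl)→15060 …(+1); best=840 via (A,nl_idx)
  {ABC}: card=240; try (B,hash)→2260, (A,nl_idx)→2880, (B,nl_idx)→3180, (B,merge)→4480, (A,hash)→4960, (A,merge)→5130 …(+5); best=2260 via (B,hash)

2260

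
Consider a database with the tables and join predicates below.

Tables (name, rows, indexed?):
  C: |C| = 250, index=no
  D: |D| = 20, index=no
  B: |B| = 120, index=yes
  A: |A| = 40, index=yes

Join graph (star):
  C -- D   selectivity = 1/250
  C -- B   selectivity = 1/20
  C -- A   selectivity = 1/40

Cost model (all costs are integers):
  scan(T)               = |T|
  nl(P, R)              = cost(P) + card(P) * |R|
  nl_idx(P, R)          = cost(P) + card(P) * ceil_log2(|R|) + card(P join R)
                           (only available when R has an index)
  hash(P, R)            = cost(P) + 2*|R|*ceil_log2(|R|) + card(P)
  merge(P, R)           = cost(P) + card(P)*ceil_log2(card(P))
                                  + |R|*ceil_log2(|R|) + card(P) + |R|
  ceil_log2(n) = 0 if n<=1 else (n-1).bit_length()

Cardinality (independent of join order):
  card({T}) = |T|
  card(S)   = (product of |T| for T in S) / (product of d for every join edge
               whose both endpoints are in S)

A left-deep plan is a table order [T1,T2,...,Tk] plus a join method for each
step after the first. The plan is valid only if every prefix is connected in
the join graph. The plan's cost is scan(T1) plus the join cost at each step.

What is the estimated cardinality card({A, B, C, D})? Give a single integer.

Tables in S: A(40), B(120), C(250), D(20)
Edges inside S: C-D(d=250), C-B(d=20), C-A(d=40)
numerator = 40 * 120 * 250 * 20 = 24000000
denominator = 250 * 20 * 40 = 200000
card(S) = 24000000 / 200000 = 120

120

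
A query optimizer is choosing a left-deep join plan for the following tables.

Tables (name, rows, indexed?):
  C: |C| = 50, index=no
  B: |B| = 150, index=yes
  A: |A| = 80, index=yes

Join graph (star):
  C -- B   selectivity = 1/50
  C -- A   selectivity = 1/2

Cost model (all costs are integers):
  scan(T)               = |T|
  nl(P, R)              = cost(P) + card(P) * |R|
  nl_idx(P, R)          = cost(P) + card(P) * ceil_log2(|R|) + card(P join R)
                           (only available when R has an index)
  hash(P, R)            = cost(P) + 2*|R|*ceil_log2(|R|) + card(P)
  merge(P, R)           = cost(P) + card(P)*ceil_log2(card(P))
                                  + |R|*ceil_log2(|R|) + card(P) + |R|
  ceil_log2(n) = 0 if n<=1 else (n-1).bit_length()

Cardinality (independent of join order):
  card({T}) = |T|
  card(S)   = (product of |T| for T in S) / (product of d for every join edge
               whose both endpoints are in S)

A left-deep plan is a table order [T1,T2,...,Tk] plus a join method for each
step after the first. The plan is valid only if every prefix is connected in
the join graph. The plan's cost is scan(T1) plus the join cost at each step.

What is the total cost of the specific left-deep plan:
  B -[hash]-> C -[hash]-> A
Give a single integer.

2170

step 1: scan B: cost=150, card=150
step 2: join C via hash
    card(P join C) = 150*50/(50) = 150
    cost = 150 + 2*50*6 + 150 = 900
step 3: join A via hash
    card(P join A) = 150*80/(2) = 6000
    cost = 900 + 2*80*7 + 150 = 2170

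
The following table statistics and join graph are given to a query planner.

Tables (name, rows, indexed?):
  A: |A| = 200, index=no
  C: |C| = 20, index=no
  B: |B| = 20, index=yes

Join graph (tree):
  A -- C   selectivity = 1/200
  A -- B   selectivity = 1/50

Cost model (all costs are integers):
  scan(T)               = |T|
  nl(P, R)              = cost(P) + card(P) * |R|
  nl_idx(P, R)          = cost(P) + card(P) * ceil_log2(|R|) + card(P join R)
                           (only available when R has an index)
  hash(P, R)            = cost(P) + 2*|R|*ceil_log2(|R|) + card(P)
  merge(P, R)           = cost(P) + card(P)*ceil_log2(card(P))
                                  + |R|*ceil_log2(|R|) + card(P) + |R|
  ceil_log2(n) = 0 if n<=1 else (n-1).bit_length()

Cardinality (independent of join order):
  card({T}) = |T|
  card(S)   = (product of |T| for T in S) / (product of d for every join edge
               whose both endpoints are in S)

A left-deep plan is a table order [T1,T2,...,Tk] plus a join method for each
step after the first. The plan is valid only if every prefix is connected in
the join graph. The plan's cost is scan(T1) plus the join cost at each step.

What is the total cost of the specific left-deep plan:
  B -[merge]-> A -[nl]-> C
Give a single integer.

step 1: scan B: cost=20, card=20
step 2: join A via merge
    card(P join A) = 20*200/(50) = 80
    cost = 20 + 20*5 + 200*8 + 20 + 200 = 1940
step 3: join C via nl
    card(P join C) = 80*20/(200) = 8
    cost = 1940 + 80*20 = 3540

3540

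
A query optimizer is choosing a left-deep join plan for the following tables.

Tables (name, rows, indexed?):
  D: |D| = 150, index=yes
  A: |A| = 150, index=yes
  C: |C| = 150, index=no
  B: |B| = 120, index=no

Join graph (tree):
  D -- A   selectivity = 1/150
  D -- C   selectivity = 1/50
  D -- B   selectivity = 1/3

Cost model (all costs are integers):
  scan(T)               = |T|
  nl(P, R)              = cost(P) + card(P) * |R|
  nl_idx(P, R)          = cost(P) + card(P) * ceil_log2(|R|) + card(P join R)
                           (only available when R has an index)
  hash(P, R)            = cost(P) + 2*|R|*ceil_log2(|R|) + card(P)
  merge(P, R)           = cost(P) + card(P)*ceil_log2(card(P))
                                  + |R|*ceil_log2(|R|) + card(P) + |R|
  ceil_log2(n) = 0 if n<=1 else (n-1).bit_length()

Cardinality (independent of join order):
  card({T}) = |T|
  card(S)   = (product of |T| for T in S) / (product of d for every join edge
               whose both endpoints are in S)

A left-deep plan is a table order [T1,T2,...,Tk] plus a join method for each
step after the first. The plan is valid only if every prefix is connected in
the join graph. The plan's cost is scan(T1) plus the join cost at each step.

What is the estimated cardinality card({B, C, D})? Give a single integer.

Tables in S: B(120), C(150), D(150)
Edges inside S: D-C(d=50), D-B(d=3)
numerator = 120 * 150 * 150 = 2700000
denominator = 50 * 3 = 150
card(S) = 2700000 / 150 = 18000

18000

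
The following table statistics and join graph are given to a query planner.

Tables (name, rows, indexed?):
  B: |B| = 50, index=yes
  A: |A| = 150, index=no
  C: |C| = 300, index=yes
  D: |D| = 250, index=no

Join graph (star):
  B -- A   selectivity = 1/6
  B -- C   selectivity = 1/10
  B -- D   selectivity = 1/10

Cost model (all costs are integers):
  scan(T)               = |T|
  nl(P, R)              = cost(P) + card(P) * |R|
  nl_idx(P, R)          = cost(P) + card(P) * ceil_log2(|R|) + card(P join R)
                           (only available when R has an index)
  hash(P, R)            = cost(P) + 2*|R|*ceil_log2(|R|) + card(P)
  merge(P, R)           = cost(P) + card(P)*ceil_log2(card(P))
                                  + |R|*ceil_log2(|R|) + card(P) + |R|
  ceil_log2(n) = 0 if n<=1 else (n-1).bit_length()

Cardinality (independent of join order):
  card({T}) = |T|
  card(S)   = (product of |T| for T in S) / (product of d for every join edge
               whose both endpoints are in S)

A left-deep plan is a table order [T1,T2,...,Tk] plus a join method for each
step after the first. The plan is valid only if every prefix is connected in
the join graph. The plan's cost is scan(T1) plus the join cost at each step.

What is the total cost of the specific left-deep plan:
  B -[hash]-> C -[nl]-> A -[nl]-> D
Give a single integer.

9605500

step 1: scan B: cost=50, card=50
step 2: join C via hash
    card(P join C) = 50*300/(10) = 1500
    cost = 50 + 2*300*9 + 50 = 5500
step 3: join A via nl
    card(P join A) = 1500*150/(6) = 37500
    cost = 5500 + 1500*150 = 230500
step 4: join D via nl
    card(P join D) = 37500*250/(10) = 937500
    cost = 230500 + 37500*250 = 9605500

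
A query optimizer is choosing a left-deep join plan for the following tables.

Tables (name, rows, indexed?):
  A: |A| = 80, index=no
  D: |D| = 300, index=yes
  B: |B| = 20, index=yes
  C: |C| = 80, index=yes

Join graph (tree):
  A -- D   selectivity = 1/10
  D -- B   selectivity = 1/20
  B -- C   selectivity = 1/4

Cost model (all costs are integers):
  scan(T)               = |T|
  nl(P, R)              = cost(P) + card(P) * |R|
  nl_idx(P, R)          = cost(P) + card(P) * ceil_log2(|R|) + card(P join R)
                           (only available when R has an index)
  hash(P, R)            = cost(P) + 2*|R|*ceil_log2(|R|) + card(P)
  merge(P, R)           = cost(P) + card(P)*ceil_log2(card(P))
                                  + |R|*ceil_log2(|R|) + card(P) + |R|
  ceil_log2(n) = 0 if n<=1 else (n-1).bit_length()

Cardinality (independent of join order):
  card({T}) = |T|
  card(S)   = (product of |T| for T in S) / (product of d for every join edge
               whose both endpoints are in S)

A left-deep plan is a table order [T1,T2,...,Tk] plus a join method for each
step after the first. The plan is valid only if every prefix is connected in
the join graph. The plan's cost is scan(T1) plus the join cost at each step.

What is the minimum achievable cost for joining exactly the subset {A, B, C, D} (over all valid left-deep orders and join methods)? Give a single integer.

Selinger DP over subsets of {A,B,C,D}:
  {A}: scan cost=80, card=80
  {D}: scan cost=300, card=300
  {B}: scan cost=20, card=20
  {C}: scan cost=80, card=80
  {AD}: card=2400; try (A,hash)→1720, (D,nl_idx)→3200, (D,merge)→3720, (A,merge)→3940, (D,hash)→5560, (D,nl)→24080 …(+1); best=1720 via (A,hash)
  {BD}: card=300; try (D,nl_idx)→500, (B,hash)→800, (B,nl_idx)→2100, (D,merge)→3140, (B,merge)→3420, (D,hash)→5440 …(+2); best=500 via (D,nl_idx)
  {BC}: card=400; try (B,hash)→360, (C,nl_idx)→560, (C,merge)→780, (B,merge)→840, (B,nl_idx)→880, (C,hash)→1160 …(+2); best=360 via (B,hash)
  {ABD}: card=2400; try (A,hash)→1920, (A,merge)→4140, (B,hash)→4320, (B,nl_idx)→16120, (A,nl)→24500, (B,merge)→33040 …(+1); best=1920 via (A,hash)
  {BCD}: card=6000; try (C,hash)→1920, (C,merge)→4140, (D,hash)→6160, (D,merge)→7360, (C,nl_idx)→8600, (D,nl_idx)→9960 …(+2); best=1920 via (C,hash)
  {ABCD}: card=48000; try (C,hash)→5440, (A,hash)→9040, (C,merge)→33760, (C,nl_idx)→66720, (A,merge)→86560, (C,nl)→193920 …(+1); best=5440 via (C,hash)

5440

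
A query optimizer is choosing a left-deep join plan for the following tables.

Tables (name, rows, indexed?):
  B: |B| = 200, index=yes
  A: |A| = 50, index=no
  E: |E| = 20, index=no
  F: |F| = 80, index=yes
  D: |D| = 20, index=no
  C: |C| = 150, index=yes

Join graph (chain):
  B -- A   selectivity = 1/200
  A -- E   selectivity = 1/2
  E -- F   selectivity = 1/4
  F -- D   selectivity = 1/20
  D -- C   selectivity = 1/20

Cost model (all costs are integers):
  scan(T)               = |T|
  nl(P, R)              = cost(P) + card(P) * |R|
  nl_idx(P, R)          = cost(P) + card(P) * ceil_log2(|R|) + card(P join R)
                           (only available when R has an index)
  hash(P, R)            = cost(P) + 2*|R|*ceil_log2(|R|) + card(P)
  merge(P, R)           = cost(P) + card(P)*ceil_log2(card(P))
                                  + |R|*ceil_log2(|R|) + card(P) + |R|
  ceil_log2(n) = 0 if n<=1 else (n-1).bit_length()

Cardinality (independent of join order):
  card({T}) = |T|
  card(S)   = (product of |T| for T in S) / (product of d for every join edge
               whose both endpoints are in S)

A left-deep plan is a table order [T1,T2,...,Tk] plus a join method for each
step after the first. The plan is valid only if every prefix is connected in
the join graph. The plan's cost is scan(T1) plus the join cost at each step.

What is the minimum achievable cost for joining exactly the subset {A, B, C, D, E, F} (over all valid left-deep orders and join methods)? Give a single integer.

24970

Selinger DP over subsets of {A,B,C,D,E,F}:
  {B}: scan cost=200, card=200
  {A}: scan cost=50, card=50
  {E}: scan cost=20, card=20
  {F}: scan cost=80, card=80
  {D}: scan cost=20, card=20
  {C}: scan cost=150, card=150
  {AB}: card=50; try (B,nl_idx)→500, (A,hash)→1000, (B,merge)→2200, (A,merge)→2350, (B,hash)→3300, (B,nl)→10050 …(+1); best=500 via (B,nl_idx)
  {AE}: card=500; try (E,hash)→300, (A,merge)→490, (E,merge)→520, (A,hash)→640, (A,nl)→1020, (E,nl)→1050; best=300 via (E,hash)
  {EF}: card=400; try (E,hash)→360, (F,nl_idx)→560, (F,merge)→780, (E,merge)→840, (F,hash)→1160, (F,nl)→1620 …(+1); best=360 via (E,hash)
  {DF}: card=80; try (F,nl_idx)→240, (D,hash)→360, (F,merge)→780, (D,merge)→840, (F,hash)→1160, (F,nl)→1620 …(+1); best=240 via (F,nl_idx)
  {CD}: card=150; try (C,nl_idx)→330, (D,hash)→500, (C,merge)→1490, (D,merge)→1620, (C,hash)→2440, (C,nl)→3020 …(+1); best=330 via (C,nl_idx)
  {ABE}: card=500; try (E,hash)→750, (E,merge)→970, (E,nl)→1500, (B,hash)→4000, (B,nl_idx)→4800, (B,merge)→7100 …(+1); best=750 via (E,hash)
  {AEF}: card=10000; try (A,hash)→1360, (F,hash)→1920, (A,merge)→4710, (F,merge)→5940, (F,nl_idx)→13800, (A,nl)→20360 …(+1); best=1360 via (A,hash)
  {DEF}: card=400; try (E,hash)→520, (D,hash)→960, (E,merge)→1000, (E,nl)→1840, (D,merge)→4480, (D,nl)→8360; best=520 via (E,hash)
  {CDF}: card=600; try (C,nl_idx)→1480, (F,hash)→1600, (F,nl_idx)→1980, (C,merge)→2230, (F,merge)→2320, (C,hash)→2720 …(+2); best=1480 via (C,nl_idx)
  {ABEF}: card=10000; try (F,hash)→2370, (F,merge)→6390, (F,nl_idx)→14250, (B,hash)→14560, (F,nl)→40750, (B,nl_idx)→91360 …(+2); best=2370 via (F,hash)
  {ADEF}: card=10000; try (A,hash)→1520, (A,merge)→4870, (D,hash)→11560, (A,nl)→20520, (D,merge)→151480, (D,nl)→201360; best=1520 via (A,hash)
  {CDEF}: card=3000; try (E,hash)→2280, (C,hash)→3320, (C,merge)→5870, (C,nl_idx)→6720, (E,merge)→8200, (E,nl)→13480 …(+1); best=2280 via (E,hash)
  {ABDEF}: card=10000; try (D,hash)→12570, (B,hash)→14720, (B,nl_idx)→91520, (D,merge)→152490, (B,merge)→153320, (D,nl)→202370 …(+1); best=12570 via (D,hash)
  {ACDEF}: card=75000; try (A,hash)→5880, (C,hash)→13920, (A,merge)→41630, (A,nl)→152280, (C,merge)→152870, (C,nl_idx)→156520 …(+1); best=5880 via (A,hash)
  {ABCDEF}: card=75000; try (C,hash)→24970, (B,hash)→84080, (C,merge)→163920, (C,nl_idx)→167570, (B,nl_idx)→680880, (B,merge)→1357680 …(+2); best=24970 via (C,hash)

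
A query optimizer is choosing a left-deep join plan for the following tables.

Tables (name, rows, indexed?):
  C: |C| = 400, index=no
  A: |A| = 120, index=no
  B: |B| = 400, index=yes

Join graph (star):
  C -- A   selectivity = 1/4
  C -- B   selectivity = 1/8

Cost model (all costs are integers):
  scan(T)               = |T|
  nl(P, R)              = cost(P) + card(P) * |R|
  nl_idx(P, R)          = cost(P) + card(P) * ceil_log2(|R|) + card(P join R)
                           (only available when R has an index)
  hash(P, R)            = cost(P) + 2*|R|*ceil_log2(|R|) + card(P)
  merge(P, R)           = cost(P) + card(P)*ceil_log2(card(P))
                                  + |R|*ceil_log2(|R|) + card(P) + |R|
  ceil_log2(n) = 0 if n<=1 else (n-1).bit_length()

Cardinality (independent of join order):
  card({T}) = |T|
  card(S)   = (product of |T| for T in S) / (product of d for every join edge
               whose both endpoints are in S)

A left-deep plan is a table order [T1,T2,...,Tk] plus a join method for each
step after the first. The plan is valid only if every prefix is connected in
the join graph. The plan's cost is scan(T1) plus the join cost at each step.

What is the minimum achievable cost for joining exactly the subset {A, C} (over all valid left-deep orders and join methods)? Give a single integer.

Selinger DP over subsets of {A,C}:
  {C}: scan cost=400, card=400
  {A}: scan cost=120, card=120
  {AC}: card=12000; try (A,hash)→2480, (C,merge)→5080, (A,merge)→5360, (C,hash)→7440, (C,nl)→48120, (A,nl)→48400; best=2480 via (A,hash)

2480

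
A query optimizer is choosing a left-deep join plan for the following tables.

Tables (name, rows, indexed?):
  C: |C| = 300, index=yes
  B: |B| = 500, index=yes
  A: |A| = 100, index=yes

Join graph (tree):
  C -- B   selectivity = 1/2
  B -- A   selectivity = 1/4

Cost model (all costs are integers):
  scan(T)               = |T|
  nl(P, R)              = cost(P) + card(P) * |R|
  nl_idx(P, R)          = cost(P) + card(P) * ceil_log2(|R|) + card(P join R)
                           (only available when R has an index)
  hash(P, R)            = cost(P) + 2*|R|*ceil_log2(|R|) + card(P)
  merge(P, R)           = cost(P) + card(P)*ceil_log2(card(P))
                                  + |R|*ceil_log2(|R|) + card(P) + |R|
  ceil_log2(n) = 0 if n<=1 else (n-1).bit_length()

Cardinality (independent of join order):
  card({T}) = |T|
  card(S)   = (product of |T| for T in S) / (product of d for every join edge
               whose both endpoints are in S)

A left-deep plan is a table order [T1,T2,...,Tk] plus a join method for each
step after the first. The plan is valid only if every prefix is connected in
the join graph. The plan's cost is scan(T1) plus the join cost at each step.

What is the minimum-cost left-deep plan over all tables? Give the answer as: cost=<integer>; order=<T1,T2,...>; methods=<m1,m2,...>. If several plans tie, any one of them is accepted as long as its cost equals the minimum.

Selinger DP (subsets sized 1..n):
  {C}: scan cost=300, card=300
  {B}: scan cost=500, card=500
  {A}: scan cost=100, card=100
  {BC}: card=75000; try (C,hash)→6400, (B,merge)→8300, (C,merge)→8500, (B,hash)→9600, (B,nl_idx)→78000, (C,nl_idx)→80000 …(+2); best=6400 via (C,hash)
  {AB}: card=12500; try (A,hash)→2400, (B,merge)→5900, (A,merge)→6300, (B,hash)→9200, (B,nl_idx)→13500, (A,nl_idx)→16500 …(+2); best=2400 via (A,hash)
  {ABC}: card=1875000; try (C,hash)→20300, (A,hash)→82800, (C,merge)→192900, (A,merge)→1357200, (C,nl_idx)→1989900, (A,nl_idx)→2406400 …(+2); best=20300 via (C,hash)

cost=20300; order=B,A,C; methods=hash,hash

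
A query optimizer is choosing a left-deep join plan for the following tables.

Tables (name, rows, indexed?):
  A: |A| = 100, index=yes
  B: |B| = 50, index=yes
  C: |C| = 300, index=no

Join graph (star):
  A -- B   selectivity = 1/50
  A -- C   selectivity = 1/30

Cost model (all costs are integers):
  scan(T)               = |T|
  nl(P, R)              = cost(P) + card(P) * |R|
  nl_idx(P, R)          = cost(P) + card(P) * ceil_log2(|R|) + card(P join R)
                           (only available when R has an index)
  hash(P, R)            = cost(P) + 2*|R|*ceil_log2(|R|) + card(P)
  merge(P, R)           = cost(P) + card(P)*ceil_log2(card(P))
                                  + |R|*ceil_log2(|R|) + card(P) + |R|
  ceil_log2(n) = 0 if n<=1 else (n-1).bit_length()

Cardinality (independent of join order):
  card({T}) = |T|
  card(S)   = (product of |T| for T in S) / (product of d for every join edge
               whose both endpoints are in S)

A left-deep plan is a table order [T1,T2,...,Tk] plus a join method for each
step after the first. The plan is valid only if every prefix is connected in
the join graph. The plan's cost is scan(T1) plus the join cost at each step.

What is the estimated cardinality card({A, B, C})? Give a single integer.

Tables in S: A(100), B(50), C(300)
Edges inside S: A-B(d=50), A-C(d=30)
numerator = 100 * 50 * 300 = 1500000
denominator = 50 * 30 = 1500
card(S) = 1500000 / 1500 = 1000

1000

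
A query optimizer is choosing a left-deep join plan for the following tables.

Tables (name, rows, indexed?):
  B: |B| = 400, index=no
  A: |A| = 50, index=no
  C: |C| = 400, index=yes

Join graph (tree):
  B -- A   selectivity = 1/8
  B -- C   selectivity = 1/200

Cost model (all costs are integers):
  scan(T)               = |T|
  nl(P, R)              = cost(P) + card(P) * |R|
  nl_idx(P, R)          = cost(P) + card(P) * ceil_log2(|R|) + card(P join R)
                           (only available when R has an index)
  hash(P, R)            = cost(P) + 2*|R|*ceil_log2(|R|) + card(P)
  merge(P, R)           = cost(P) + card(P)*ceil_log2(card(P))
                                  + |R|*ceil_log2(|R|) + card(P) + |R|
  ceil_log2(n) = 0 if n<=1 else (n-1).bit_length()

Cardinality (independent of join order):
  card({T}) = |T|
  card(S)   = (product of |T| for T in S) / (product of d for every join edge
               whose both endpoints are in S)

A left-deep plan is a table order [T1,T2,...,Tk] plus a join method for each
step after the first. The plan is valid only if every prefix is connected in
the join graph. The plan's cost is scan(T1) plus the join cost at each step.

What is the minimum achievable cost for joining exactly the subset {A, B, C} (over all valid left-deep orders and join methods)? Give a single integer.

Selinger DP over subsets of {A,B,C}:
  {B}: scan cost=400, card=400
  {A}: scan cost=50, card=50
  {C}: scan cost=400, card=400
  {AB}: card=2500; try (A,hash)→1400, (B,merge)→4400, (A,merge)→4750, (B,hash)→7300, (B,nl)→20050, (A,nl)→20400; best=1400 via (A,hash)
  {BC}: card=800; try (C,nl_idx)→4800, (C,hash)→8000, (B,hash)→8000, (C,merge)→8400, (B,merge)→8400, (C,nl)→160400 …(+1); best=4800 via (C,nl_idx)
  {ABC}: card=5000; try (A,hash)→6200, (C,hash)→11100, (A,merge)→13950, (C,nl_idx)→28900, (C,merge)→37900, (A,nl)→44800 …(+1); best=6200 via (A,hash)

6200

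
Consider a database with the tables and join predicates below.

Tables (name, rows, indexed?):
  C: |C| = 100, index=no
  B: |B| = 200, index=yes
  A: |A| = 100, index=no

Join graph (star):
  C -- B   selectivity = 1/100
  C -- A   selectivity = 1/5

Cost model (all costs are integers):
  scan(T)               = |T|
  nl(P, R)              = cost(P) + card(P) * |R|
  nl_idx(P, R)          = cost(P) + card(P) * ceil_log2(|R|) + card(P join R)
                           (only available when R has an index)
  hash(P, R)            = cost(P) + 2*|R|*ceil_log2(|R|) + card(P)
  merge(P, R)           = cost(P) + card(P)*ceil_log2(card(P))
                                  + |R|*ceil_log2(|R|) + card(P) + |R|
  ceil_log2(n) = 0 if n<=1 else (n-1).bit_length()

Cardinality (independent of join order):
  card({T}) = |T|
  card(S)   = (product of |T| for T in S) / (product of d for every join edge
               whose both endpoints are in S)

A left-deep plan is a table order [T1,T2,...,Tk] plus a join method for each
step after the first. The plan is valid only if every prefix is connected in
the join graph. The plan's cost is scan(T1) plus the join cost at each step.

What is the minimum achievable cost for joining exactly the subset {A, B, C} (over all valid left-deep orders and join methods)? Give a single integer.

Selinger DP over subsets of {A,B,C}:
  {C}: scan cost=100, card=100
  {B}: scan cost=200, card=200
  {A}: scan cost=100, card=100
  {BC}: card=200; try (B,nl_idx)→1100, (C,hash)→1800, (B,merge)→2700, (C,merge)→2800, (B,hash)→3400, (B,nl)→20100 …(+1); best=1100 via (B,nl_idx)
  {AC}: card=2000; try (C,hash)→1600, (A,hash)→1600, (C,merge)→1700, (A,merge)→1700, (C,nl)→10100, (A,nl)→10100; best=1600 via (C,hash)
  {ABC}: card=4000; try (A,hash)→2700, (A,merge)→3700, (B,hash)→6800, (A,nl)→21100, (B,nl_idx)→21600, (B,merge)→27400 …(+1); best=2700 via (A,hash)

2700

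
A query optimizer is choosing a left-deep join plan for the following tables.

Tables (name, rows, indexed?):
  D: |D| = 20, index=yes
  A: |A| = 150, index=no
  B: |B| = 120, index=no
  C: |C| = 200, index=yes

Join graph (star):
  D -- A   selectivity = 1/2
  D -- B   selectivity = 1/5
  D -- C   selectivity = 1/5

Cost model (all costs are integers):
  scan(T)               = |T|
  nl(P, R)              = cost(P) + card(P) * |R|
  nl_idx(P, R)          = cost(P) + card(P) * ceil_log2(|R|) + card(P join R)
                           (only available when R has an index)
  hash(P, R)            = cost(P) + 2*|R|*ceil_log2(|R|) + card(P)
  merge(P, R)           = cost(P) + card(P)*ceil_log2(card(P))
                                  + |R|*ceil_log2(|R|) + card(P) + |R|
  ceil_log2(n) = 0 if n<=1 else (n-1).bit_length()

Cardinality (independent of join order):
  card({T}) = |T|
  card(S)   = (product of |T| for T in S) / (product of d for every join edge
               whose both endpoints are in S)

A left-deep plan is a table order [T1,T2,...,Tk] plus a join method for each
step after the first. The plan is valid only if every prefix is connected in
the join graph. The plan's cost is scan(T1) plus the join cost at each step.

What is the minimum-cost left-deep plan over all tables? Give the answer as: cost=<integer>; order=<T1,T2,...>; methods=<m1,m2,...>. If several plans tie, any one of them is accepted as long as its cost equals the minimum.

Selinger DP (subsets sized 1..n):
  {D}: scan cost=20, card=20
  {A}: scan cost=150, card=150
  {B}: scan cost=120, card=120
  {C}: scan cost=200, card=200
  {AD}: card=1500; try (D,hash)→500, (A,merge)→1490, (D,merge)→1620, (D,nl_idx)→2400, (A,hash)→2440, (A,nl)→3020 …(+1); best=500 via (D,hash)
  {BD}: card=480; try (D,hash)→440, (B,merge)→1100, (D,merge)→1200, (D,nl_idx)→1200, (B,hash)→1720, (B,nl)→2420 …(+1); best=440 via (D,hash)
  {CD}: card=800; try (D,hash)→600, (C,nl_idx)→980, (C,merge)→1940, (D,nl_idx)→2000, (D,merge)→2120, (C,hash)→3240 …(+2); best=600 via (D,hash)
  {ABD}: card=36000; try (A,hash)→3320, (B,hash)→3680, (A,merge)→6590, (B,merge)→19460, (A,nl)→72440, (B,nl)→180500; best=3320 via (A,hash)
  {ACD}: card=60000; try (A,hash)→3800, (C,hash)→5200, (A,merge)→10750, (C,merge)→20300, (C,nl_idx)→72500, (A,nl)→120600 …(+1); best=3800 via (A,hash)
  {BCD}: card=19200; try (B,hash)→3080, (C,hash)→4120, (C,merge)→7040, (B,merge)→10360, (C,nl_idx)→23480, (C,nl)→96440 …(+1); best=3080 via (B,hash)
  {ABCD}: card=1440000; try (A,hash)→24680, (C,hash)→42520, (B,hash)→65480, (A,merge)→311630, (C,merge)→617120, (B,merge)→1024760 …(+4); best=24680 via (A,hash)

cost=24680; order=C,D,B,A; methods=hash,hash,hash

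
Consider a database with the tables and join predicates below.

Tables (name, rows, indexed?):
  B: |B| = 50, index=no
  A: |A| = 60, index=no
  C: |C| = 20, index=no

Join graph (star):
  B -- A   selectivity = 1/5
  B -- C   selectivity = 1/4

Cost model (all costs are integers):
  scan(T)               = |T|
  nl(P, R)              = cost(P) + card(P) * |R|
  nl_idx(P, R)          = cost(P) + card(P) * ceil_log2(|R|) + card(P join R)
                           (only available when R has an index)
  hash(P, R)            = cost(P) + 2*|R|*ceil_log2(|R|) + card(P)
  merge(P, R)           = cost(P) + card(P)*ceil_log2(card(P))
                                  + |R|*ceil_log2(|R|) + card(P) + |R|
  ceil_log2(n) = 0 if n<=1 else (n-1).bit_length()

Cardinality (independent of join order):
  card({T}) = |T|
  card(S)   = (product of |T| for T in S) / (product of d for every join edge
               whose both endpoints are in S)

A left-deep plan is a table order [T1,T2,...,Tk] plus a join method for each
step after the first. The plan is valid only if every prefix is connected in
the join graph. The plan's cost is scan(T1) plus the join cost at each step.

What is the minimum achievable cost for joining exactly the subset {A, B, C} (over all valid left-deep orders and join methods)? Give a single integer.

Selinger DP over subsets of {A,B,C}:
  {B}: scan cost=50, card=50
  {A}: scan cost=60, card=60
  {C}: scan cost=20, card=20
  {AB}: card=600; try (B,hash)→720, (A,hash)→820, (A,merge)→820, (B,merge)→830, (A,nl)→3050, (B,nl)→3060; best=720 via (B,hash)
  {BC}: card=250; try (C,hash)→300, (B,merge)→490, (C,merge)→520, (B,hash)→640, (B,nl)→1020, (C,nl)→1050; best=300 via (C,hash)
  {ABC}: card=3000; try (A,hash)→1270, (C,hash)→1520, (A,merge)→2970, (C,merge)→7440, (C,nl)→12720, (A,nl)→15300; best=1270 via (A,hash)

1270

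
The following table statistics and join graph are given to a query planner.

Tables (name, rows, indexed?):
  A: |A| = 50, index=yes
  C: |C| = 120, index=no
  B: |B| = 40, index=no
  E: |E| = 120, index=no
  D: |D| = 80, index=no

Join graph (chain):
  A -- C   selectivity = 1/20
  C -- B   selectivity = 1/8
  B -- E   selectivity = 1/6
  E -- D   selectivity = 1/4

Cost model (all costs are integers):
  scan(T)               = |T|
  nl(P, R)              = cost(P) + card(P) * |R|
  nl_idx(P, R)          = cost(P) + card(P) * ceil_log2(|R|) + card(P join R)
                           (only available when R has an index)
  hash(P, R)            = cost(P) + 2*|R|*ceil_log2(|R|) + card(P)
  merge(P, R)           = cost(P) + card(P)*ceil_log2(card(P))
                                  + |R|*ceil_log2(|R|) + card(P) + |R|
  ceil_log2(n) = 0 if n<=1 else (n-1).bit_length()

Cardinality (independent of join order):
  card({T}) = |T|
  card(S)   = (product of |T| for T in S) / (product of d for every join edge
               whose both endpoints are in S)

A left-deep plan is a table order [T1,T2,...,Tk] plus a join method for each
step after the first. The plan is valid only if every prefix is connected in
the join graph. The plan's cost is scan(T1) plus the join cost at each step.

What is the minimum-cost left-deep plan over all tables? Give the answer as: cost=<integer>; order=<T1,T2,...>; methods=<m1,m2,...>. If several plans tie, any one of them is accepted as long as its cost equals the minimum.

Selinger DP (subsets sized 1..n):
  {A}: scan cost=50, card=50
  {C}: scan cost=120, card=120
  {B}: scan cost=40, card=40
  {E}: scan cost=120, card=120
  {D}: scan cost=80, card=80
  {AC}: card=300; try (A,hash)→840, (A,nl_idx)→1140, (C,merge)→1360, (A,merge)→1430, (C,hash)→1780, (C,nl)→6050 …(+1); best=840 via (A,hash)
  {BC}: card=600; try (B,hash)→720, (C,merge)→1280, (B,merge)→1360, (C,hash)→1760, (C,nl)→4840, (B,nl)→4920; best=720 via (B,hash)
  {BE}: card=800; try (B,hash)→720, (E,merge)→1280, (B,merge)→1360, (E,hash)→1760, (E,nl)→4840, (B,nl)→4920; best=720 via (B,hash)
  {DE}: card=2400; try (D,hash)→1360, (E,merge)→1680, (D,merge)→1720, (E,hash)→1840, (E,nl)→9680, (D,nl)→9720; best=1360 via (D,hash)
  {ABC}: card=1500; try (B,hash)→1620, (A,hash)→1920, (B,merge)→4120, (A,nl_idx)→5820, (A,merge)→7670, (B,nl)→12840 …(+1); best=1620 via (B,hash)
  {BCE}: card=12000; try (E,hash)→3000, (C,hash)→3200, (E,merge)→8280, (C,merge)→10480, (E,nl)→72720, (C,nl)→96720; best=3000 via (E,hash)
  {BDE}: card=16000; try (D,hash)→2640, (B,hash)→4240, (D,merge)→10160, (B,merge)→32840, (D,nl)→64720, (B,nl)→97360; best=2640 via (D,hash)
  {ABCE}: card=30000; try (E,hash)→4800, (A,hash)→15600, (E,merge)→20580, (A,nl_idx)→105000, (E,nl)→181620, (A,merge)→183350 …(+1); best=4800 via (E,hash)
  {BCDE}: card=240000; try (D,hash)→16120, (C,hash)→20320, (D,merge)→183640, (C,merge)→243600, (D,nl)→963000, (C,nl)→1922640; best=16120 via (D,hash)
  {ABCDE}: card=600000; try (D,hash)→35920, (A,hash)→256720, (D,merge)→485440, (A,nl_idx)→2056120, (D,nl)→2404800, (A,merge)→4576470 …(+1); best=35920 via (D,hash)

cost=35920; order=C,A,B,E,D; methods=hash,hash,hash,hash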